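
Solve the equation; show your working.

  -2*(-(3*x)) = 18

Step 1. [-2*(-(3*x)) = 18] -2 out front; divide by -2. So div: -(3*x) = -9.
Step 2. [-(3*x) = -9] LHS negated; negate both sides ⇒ neg: 3*x = 9.
Step 3. [3*x = 9] leading coefficient 3: divide by 3. So div: x = 3.

Answer: x ∈ {3}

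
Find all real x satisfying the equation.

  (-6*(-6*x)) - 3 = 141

Step 1. [(-6*(-6*x)) - 3 = 141] -3 is outermost — add 3 both sides, so sub: -6*(-6*x) = 144.
Step 2. [-6*(-6*x) = 144] LHS = -6·(…); ÷-6 both sides ⇒ div: -6*x = -24.
Step 3. [-6*x = -24] -6 out front; divide by -6, so div: x = 4.

Answer: x ∈ {4}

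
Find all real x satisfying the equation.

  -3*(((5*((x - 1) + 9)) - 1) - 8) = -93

Step 1. [-3*(((5*((x - 1) + 9)) - 1) - 8) = -93] -3 out front; divide by -3 ⇒ div: ((5*((x - 1) + 9)) - 1) - 8 = 31.
Step 2. [((5*((x - 1) + 9)) - 1) - 8 = 31] the outer -8 inverts by adding 8, so sub: (5*((x - 1) + 9)) - 1 = 39.
Step 3. [(5*((x - 1) + 9)) - 1 = 39] peel the -1: add 1 from each side. So sub: 5*((x - 1) + 9) = 40.
Step 4. [5*((x - 1) + 9) = 40] 5 out front; divide by 5 ⇒ div: (x - 1) + 9 = 8.
Step 5. [(x - 1) + 9 = 8] the outer +9 inverts by subtracting 9. So sub: x - 1 = -1.
Step 6. [x - 1 = -1] the outer -1 inverts by adding 1 ⇒ sub: x = 0.

Answer: x ∈ {0}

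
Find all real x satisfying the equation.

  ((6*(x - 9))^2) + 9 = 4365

Step 1. [((6*(x - 9))^2) + 9 = 4365] the outer +9 inverts by subtracting 9 ⇒ sub: (6*(x - 9))^2 = 4356.
Step 2. [(6*(x - 9))^2 = 4356] LHS squared, RHS 4356 ≥ 0: apply √ (±), so sqrt: 6*(x - 9) = 66 or -66.
Step 3. [6*(x - 9) = 66 or -66] 6 out front; divide by 6. So div: x - 9 = 11 or -11.
Step 4. [x - 9 = 11 or -11] 9 comes off first (add 9) ⇒ sub: x = 20 or -2.

Answer: x ∈ {-2, 20}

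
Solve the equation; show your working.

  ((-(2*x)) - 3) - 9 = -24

Step 1. [((-(2*x)) - 3) - 9 = -24] -9 is outermost — add 9 both sides ⇒ sub: (-(2*x)) - 3 = -15.
Step 2. [(-(2*x)) - 3 = -15] peel the -3: add 3 from each side. So sub: -(2*x) = -12.
Step 3. [-(2*x) = -12] leading − — multiply by −1 ⇒ neg: 2*x = 12.
Step 4. [2*x = 12] 2 out front; divide by 2. So div: x = 6.

Answer: x ∈ {6}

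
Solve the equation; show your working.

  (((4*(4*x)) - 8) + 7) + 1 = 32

Step 1. [(((4*(4*x)) - 8) + 7) + 1 = 32] 1 comes off first (subtract 1). So sub: ((4*(4*x)) - 8) + 7 = 31.
Step 2. [((4*(4*x)) - 8) + 7 = 31] 7 comes off first (subtract 7), so sub: (4*(4*x)) - 8 = 24.
Step 3. [(4*(4*x)) - 8 = 24] 4 divides every term; factor it out ⇒ factor: (4*x) - 2 = 6.
Step 4. [(4*x) - 2 = 6] peel the -2: add 2 from each side, so sub: 4*x = 8.
Step 5. [4*x = 8] leading coefficient 4: divide by 4, so div: x = 2.

Answer: x ∈ {2}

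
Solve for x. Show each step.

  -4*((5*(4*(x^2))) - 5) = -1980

Step 1. [-4*((5*(4*(x^2))) - 5) = -1980] leading coefficient -4: divide by -4 ⇒ div: (5*(4*(x^2))) - 5 = 495.
Step 2. [(5*(4*(x^2))) - 5 = 495] 5 | LHS and 5 | 495: pull 5 out. So factor: (4*(x^2)) - 1 = 99.
Step 3. [(4*(x^2)) - 1 = 99] add 1: x sits inside (… - 1), so sub: 4*(x^2) = 100.
Step 4. [4*(x^2) = 100] 4 out front; divide by 4 ⇒ div: x^2 = 25.
Step 5. [x^2 = 25] √ both sides: 25 ≥ 0 gives two branches. So sqrt: x = 5 or -5.

Answer: x ∈ {-5, 5}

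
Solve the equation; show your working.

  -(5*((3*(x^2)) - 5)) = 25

Step 1. [-(5*((3*(x^2)) - 5)) = 25] LHS negated; negate both sides, so neg: 5*((3*(x^2)) - 5) = -25.
Step 2. [5*((3*(x^2)) - 5) = -25] LHS = 5·(…); ÷5 both sides ⇒ div: (3*(x^2)) - 5 = -5.
Step 3. [(3*(x^2)) - 5 = -5] add 5: x sits inside (… - 5), so sub: 3*(x^2) = 0.
Step 4. [3*(x^2) = 0] leading coefficient 3: divide by 3 ⇒ div: x^2 = 0.
Step 5. [x^2 = 0] LHS squared, RHS 0 ≥ 0: apply √ (±), so sqrt: x = 0.

Answer: x ∈ {0}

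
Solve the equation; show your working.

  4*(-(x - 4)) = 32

Step 1. [4*(-(x - 4)) = 32] leading coefficient 4: divide by 4 ⇒ div: -(x - 4) = 8.
Step 2. [-(x - 4) = 8] LHS negated; negate both sides, so neg: x - 4 = -8.
Step 3. [x - 4 = -8] add 4: x sits inside (… - 4). So sub: x = -4.

Answer: x ∈ {-4}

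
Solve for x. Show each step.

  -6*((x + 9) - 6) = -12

Step 1. [-6*((x + 9) - 6) = -12] divide by the outer -6. So div: (x + 9) - 6 = 2.
Step 2. [(x + 9) - 6 = 2] peel the -6: add 6 from each side, so sub: x + 9 = 8.
Step 3. [x + 9 = 8] the outer +9 inverts by subtracting 9, so sub: x = -1.

Answer: x ∈ {-1}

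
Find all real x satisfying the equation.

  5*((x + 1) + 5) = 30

Step 1. [5*((x + 1) + 5) = 30] 5·(inner) — divide through by 5 ⇒ div: (x + 1) + 5 = 6.
Step 2. [(x + 1) + 5 = 6] +5 is outermost — subtract 5 both sides, so sub: x + 1 = 1.
Step 3. [x + 1 = 1] 1 comes off first (subtract 1), so sub: x = 0.

Answer: x ∈ {0}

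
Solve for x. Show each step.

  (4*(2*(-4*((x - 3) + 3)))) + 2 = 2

Step 1. [(4*(2*(-4*((x - 3) + 3)))) + 2 = 2] +2 is outermost — subtract 2 both sides ⇒ sub: 4*(2*(-4*((x - 3) + 3))) = 0.
Step 2. [4*(2*(-4*((x - 3) + 3))) = 0] 4·(inner) — divide through by 4. So div: 2*(-4*((x - 3) + 3)) = 0.
Step 3. [2*(-4*((x - 3) + 3)) = 0] LHS = 2·(…); ÷2 both sides. So div: -4*((x - 3) + 3) = 0.
Step 4. [-4*((x - 3) + 3) = 0] -4 out front; divide by -4, so div: (x - 3) + 3 = 0.
Step 5. [(x - 3) + 3 = 0] subtract 3: x sits inside (… + 3) ⇒ sub: x - 3 = -3.
Step 6. [x - 3 = -3] peel the -3: add 3 from each side. So sub: x = 0.

Answer: x ∈ {0}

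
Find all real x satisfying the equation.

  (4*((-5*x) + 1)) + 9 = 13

Step 1. [(4*((-5*x) + 1)) + 9 = 13] peel the +9: subtract 9 from each side ⇒ sub: 4*((-5*x) + 1) = 4.
Step 2. [4*((-5*x) + 1) = 4] 4·(inner) — divide through by 4. So div: (-5*x) + 1 = 1.
Step 3. [(-5*x) + 1 = 1] +1 is outermost — subtract 1 both sides ⇒ sub: -5*x = 0.
Step 4. [-5*x = 0] leading coefficient -5: divide by -5. So div: x = 0.

Answer: x ∈ {0}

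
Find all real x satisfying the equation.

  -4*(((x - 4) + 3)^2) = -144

Step 1. [-4*(((x - 4) + 3)^2) = -144] leading coefficient -4: divide by -4, so div: ((x - 4) + 3)^2 = 36.
Step 2. [((x - 4) + 3)^2 = 36] 36 ≥ 0, LHS is (·)² — take ±√ ⇒ sqrt: (x - 4) + 3 = 6 or -6.
Step 3. [(x - 4) + 3 = 6 or -6] 3 comes off first (subtract 3), so sub: x - 4 = 3 or -9.
Step 4. [x - 4 = 3 or -9] 4 comes off first (add 4). So sub: x = 7 or -5.

Answer: x ∈ {-5, 7}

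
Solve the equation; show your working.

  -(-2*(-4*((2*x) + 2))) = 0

Step 1. [-(-2*(-4*((2*x) + 2))) = 0] LHS negated; negate both sides ⇒ neg: -2*(-4*((2*x) + 2)) = 0.
Step 2. [-2*(-4*((2*x) + 2)) = 0] divide by the outer -2, so div: -4*((2*x) + 2) = 0.
Step 3. [-4*((2*x) + 2) = 0] -4 out front; divide by -4. So div: (2*x) + 2 = 0.
Step 4. [(2*x) + 2 = 0] 2 comes off first (subtract 2) ⇒ sub: 2*x = -2.
Step 5. [2*x = -2] LHS = 2·(…); ÷2 both sides ⇒ div: x = -1.

Answer: x ∈ {-1}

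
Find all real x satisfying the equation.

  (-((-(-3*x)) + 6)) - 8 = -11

Step 1. [(-((-(-3*x)) + 6)) - 8 = -11] peel the -8: add 8 from each side, so sub: -((-(-3*x)) + 6) = -3.
Step 2. [-((-(-3*x)) + 6) = -3] flip signs both sides. So neg: (-(-3*x)) + 6 = 3.
Step 3. [(-(-3*x)) + 6 = 3] +6 is outermost — subtract 6 both sides ⇒ sub: -(-3*x) = -3.
Step 4. [-(-3*x) = -3] flip signs both sides ⇒ neg: -3*x = 3.
Step 5. [-3*x = 3] -3 out front; divide by -3 ⇒ div: x = -1.

Answer: x ∈ {-1}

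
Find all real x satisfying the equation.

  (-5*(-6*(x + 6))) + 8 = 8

Step 1. [(-5*(-6*(x + 6))) + 8 = 8] the outer +8 inverts by subtracting 8, so sub: -5*(-6*(x + 6)) = 0.
Step 2. [-5*(-6*(x + 6)) = 0] divide by the outer -5, so div: -6*(x + 6) = 0.
Step 3. [-6*(x + 6) = 0] -6·(inner) — divide through by -6. So div: x + 6 = 0.
Step 4. [x + 6 = 0] subtract 6: x sits inside (… + 6) ⇒ sub: x = -6.

Answer: x ∈ {-6}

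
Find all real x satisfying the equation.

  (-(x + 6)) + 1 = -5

Step 1. [(-(x + 6)) + 1 = -5] peel the +1: subtract 1 from each side ⇒ sub: -(x + 6) = -6.
Step 2. [-(x + 6) = -6] leading − — multiply by −1, so neg: x + 6 = 6.
Step 3. [x + 6 = 6] subtract 6: x sits inside (… + 6). So sub: x = 0.

Answer: x ∈ {0}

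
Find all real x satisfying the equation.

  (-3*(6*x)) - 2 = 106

Step 1. [(-3*(6*x)) - 2 = 106] peel the -2: add 2 from each side ⇒ sub: -3*(6*x) = 108.
Step 2. [-3*(6*x) = 108] LHS = -3·(…); ÷-3 both sides, so div: 6*x = -36.
Step 3. [6*x = -36] leading coefficient 6: divide by 6, so div: x = -6.

Answer: x ∈ {-6}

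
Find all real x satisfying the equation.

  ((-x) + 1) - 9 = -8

Step 1. [((-x) + 1) - 9 = -8] add 9: x sits inside (… - 9) ⇒ sub: (-x) + 1 = 1.
Step 2. [(-x) + 1 = 1] peel the +1: subtract 1 from each side, so sub: -x = 0.
Step 3. [-x = 0] leading − — multiply by −1, so neg: x = 0.

Answer: x ∈ {0}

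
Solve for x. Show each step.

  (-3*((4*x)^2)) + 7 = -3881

Step 1. [(-3*((4*x)^2)) + 7 = -3881] subtract 7: x sits inside (… + 7) ⇒ sub: -3*((4*x)^2) = -3888.
Step 2. [-3*((4*x)^2) = -3888] -3·(inner) — divide through by -3. So div: (4*x)^2 = 1296.
Step 3. [(4*x)^2 = 1296] LHS squared, RHS 1296 ≥ 0: apply √ (±), so sqrt: 4*x = 36 or -36.
Step 4. [4*x = 36 or -36] 4 out front; divide by 4 ⇒ div: x = 9 or -9.

Answer: x ∈ {-9, 9}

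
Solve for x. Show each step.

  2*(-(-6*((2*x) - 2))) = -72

Step 1. [2*(-(-6*((2*x) - 2))) = -72] 2 out front; divide by 2. So div: -(-6*((2*x) - 2)) = -36.
Step 2. [-(-6*((2*x) - 2)) = -36] flip signs both sides. So neg: -6*((2*x) - 2) = 36.
Step 3. [-6*((2*x) - 2) = 36] LHS = -6·(…); ÷-6 both sides. So div: (2*x) - 2 = -6.
Step 4. [(2*x) - 2 = -6] 2 divides every term; factor it out. So factor: x - 1 = -3.
Step 5. [x - 1 = -3] -1 is outermost — add 1 both sides ⇒ sub: x = -2.

Answer: x ∈ {-2}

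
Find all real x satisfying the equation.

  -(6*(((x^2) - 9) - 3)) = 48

Step 1. [-(6*(((x^2) - 9) - 3)) = 48] LHS negated; negate both sides ⇒ neg: 6*(((x^2) - 9) - 3) = -48.
Step 2. [6*(((x^2) - 9) - 3) = -48] 6 out front; divide by 6. So div: ((x^2) - 9) - 3 = -8.
Step 3. [((x^2) - 9) - 3 = -8] -3 is outermost — add 3 both sides, so sub: (x^2) - 9 = -5.
Step 4. [(x^2) - 9 = -5] -9 is outermost — add 9 both sides ⇒ sub: x^2 = 4.
Step 5. [x^2 = 4] √ both sides: 4 ≥ 0 gives two branches, so sqrt: x = 2 or -2.

Answer: x ∈ {-2, 2}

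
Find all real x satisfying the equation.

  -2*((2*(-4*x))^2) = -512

Step 1. [-2*((2*(-4*x))^2) = -512] divide by the outer -2, so div: (2*(-4*x))^2 = 256.
Step 2. [(2*(-4*x))^2 = 256] LHS squared, RHS 256 ≥ 0: apply √ (±) ⇒ sqrt: 2*(-4*x) = 16 or -16.
Step 3. [2*(-4*x) = 16 or -16] 2·(inner) — divide through by 2 ⇒ div: -4*x = 8 or -8.
Step 4. [-4*x = 8 or -8] -4·(inner) — divide through by -4. So div: x = -2 or 2.

Answer: x ∈ {-2, 2}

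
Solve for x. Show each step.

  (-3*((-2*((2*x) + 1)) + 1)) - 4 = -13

Step 1. [(-3*((-2*((2*x) + 1)) + 1)) - 4 = -13] add 4: x sits inside (… - 4). So sub: -3*((-2*((2*x) + 1)) + 1) = -9.
Step 2. [-3*((-2*((2*x) + 1)) + 1) = -9] divide by the outer -3. So div: (-2*((2*x) + 1)) + 1 = 3.
Step 3. [(-2*((2*x) + 1)) + 1 = 3] +1 is outermost — subtract 1 both sides ⇒ sub: -2*((2*x) + 1) = 2.
Step 4. [-2*((2*x) + 1) = 2] LHS = -2·(…); ÷-2 both sides, so div: (2*x) + 1 = -1.
Step 5. [(2*x) + 1 = -1] subtract 1: x sits inside (… + 1). So sub: 2*x = -2.
Step 6. [2*x = -2] LHS = 2·(…); ÷2 both sides, so div: x = -1.

Answer: x ∈ {-1}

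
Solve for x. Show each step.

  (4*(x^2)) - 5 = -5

Step 1. [(4*(x^2)) - 5 = -5] the outer -5 inverts by adding 5. So sub: 4*(x^2) = 0.
Step 2. [4*(x^2) = 0] divide by the outer 4. So div: x^2 = 0.
Step 3. [x^2 = 0] LHS squared, RHS 0 ≥ 0: apply √ (±). So sqrt: x = 0.

Answer: x ∈ {0}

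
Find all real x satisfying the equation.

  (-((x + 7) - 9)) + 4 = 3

Step 1. [(-((x + 7) - 9)) + 4 = 3] subtract 4: x sits inside (… + 4), so sub: -((x + 7) - 9) = -1.
Step 2. [-((x + 7) - 9) = -1] flip signs both sides, so neg: (x + 7) - 9 = 1.
Step 3. [(x + 7) - 9 = 1] peel the -9: add 9 from each side, so sub: x + 7 = 10.
Step 4. [x + 7 = 10] subtract 7: x sits inside (… + 7) ⇒ sub: x = 3.

Answer: x ∈ {3}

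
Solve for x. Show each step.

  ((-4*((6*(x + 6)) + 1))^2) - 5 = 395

Step 1. [((-4*((6*(x + 6)) + 1))^2) - 5 = 395] peel the -5: add 5 from each side, so sub: (-4*((6*(x + 6)) + 1))^2 = 400.
Step 2. [(-4*((6*(x + 6)) + 1))^2 = 400] LHS squared, RHS 400 ≥ 0: apply √ (±), so sqrt: -4*((6*(x + 6)) + 1) = 20 or -20.
Step 3. [-4*((6*(x + 6)) + 1) = 20 or -20] divide by the outer -4 ⇒ div: (6*(x + 6)) + 1 = -5 or 5.
Step 4. [(6*(x + 6)) + 1 = -5 or 5] +1 is outermost — subtract 1 both sides. So sub: 6*(x + 6) = -6 or 4.
Step 5. [6*(x + 6) = -6 or 4] LHS = 6·(…); ÷6 both sides, so div: x + 6 = -1 or 2/3.
Step 6. [x + 6 = -1 or 2/3] peel the +6: subtract 6 from each side, so sub: x = -7 or -16/3.

Answer: x ∈ {-7, -16/3}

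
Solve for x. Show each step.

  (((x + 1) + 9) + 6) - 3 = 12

Step 1. [(((x + 1) + 9) + 6) - 3 = 12] peel the -3: add 3 from each side, so sub: ((x + 1) + 9) + 6 = 15.
Step 2. [((x + 1) + 9) + 6 = 15] 6 comes off first (subtract 6) ⇒ sub: (x + 1) + 9 = 9.
Step 3. [(x + 1) + 9 = 9] +9 is outermost — subtract 9 both sides ⇒ sub: x + 1 = 0.
Step 4. [x + 1 = 0] peel the +1: subtract 1 from each side. So sub: x = -1.

Answer: x ∈ {-1}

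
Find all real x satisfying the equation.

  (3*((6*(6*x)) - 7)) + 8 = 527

Step 1. [(3*((6*(6*x)) - 7)) + 8 = 527] the outer +8 inverts by subtracting 8. So sub: 3*((6*(6*x)) - 7) = 519.
Step 2. [3*((6*(6*x)) - 7) = 519] divide by the outer 3. So div: (6*(6*x)) - 7 = 173.
Step 3. [(6*(6*x)) - 7 = 173] 7 comes off first (add 7) ⇒ sub: 6*(6*x) = 180.
Step 4. [6*(6*x) = 180] divide by the outer 6. So div: 6*x = 30.
Step 5. [6*x = 30] 6·(inner) — divide through by 6. So div: x = 5.

Answer: x ∈ {5}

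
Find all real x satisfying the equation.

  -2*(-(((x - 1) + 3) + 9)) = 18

Step 1. [-2*(-(((x - 1) + 3) + 9)) = 18] -2 out front; divide by -2, so div: -(((x - 1) + 3) + 9) = -9.
Step 2. [-(((x - 1) + 3) + 9) = -9] LHS negated; negate both sides. So neg: ((x - 1) + 3) + 9 = 9.
Step 3. [((x - 1) + 3) + 9 = 9] the outer +9 inverts by subtracting 9 ⇒ sub: (x - 1) + 3 = 0.
Step 4. [(x - 1) + 3 = 0] subtract 3: x sits inside (… + 3), so sub: x - 1 = -3.
Step 5. [x - 1 = -3] -1 is outermost — add 1 both sides ⇒ sub: x = -2.

Answer: x ∈ {-2}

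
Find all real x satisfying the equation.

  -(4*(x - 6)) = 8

Step 1. [-(4*(x - 6)) = 8] leading − — multiply by −1, so neg: 4*(x - 6) = -8.
Step 2. [4*(x - 6) = -8] 4 out front; divide by 4. So div: x - 6 = -2.
Step 3. [x - 6 = -2] the outer -6 inverts by adding 6. So sub: x = 4.

Answer: x ∈ {4}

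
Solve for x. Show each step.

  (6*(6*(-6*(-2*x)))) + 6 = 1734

Step 1. [(6*(6*(-6*(-2*x)))) + 6 = 1734] 6 | LHS and 6 | 1734: pull 6 out, so factor: (6*(-6*(-2*x))) + 1 = 289.
Step 2. [(6*(-6*(-2*x))) + 1 = 289] peel the +1: subtract 1 from each side. So sub: 6*(-6*(-2*x)) = 288.
Step 3. [6*(-6*(-2*x)) = 288] leading coefficient 6: divide by 6, so div: -6*(-2*x) = 48.
Step 4. [-6*(-2*x) = 48] -6 out front; divide by -6, so div: -2*x = -8.
Step 5. [-2*x = -8] divide by the outer -2 ⇒ div: x = 4.

Answer: x ∈ {4}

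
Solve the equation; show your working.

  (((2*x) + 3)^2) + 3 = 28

Step 1. [(((2*x) + 3)^2) + 3 = 28] subtract 3: x sits inside (… + 3) ⇒ sub: ((2*x) + 3)^2 = 25.
Step 2. [((2*x) + 3)^2 = 25] LHS squared, RHS 25 ≥ 0: apply √ (±), so sqrt: (2*x) + 3 = 5 or -5.
Step 3. [(2*x) + 3 = 5 or -5] subtract 3: x sits inside (… + 3), so sub: 2*x = 2 or -8.
Step 4. [2*x = 2 or -8] LHS = 2·(…); ÷2 both sides ⇒ div: x = 1 or -4.

Answer: x ∈ {-4, 1}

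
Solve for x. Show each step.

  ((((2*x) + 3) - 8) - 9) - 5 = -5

Step 1. [((((2*x) + 3) - 8) - 9) - 5 = -5] 5 comes off first (add 5) ⇒ sub: (((2*x) + 3) - 8) - 9 = 0.
Step 2. [(((2*x) + 3) - 8) - 9 = 0] 9 comes off first (add 9) ⇒ sub: ((2*x) + 3) - 8 = 9.
Step 3. [((2*x) + 3) - 8 = 9] 8 comes off first (add 8). So sub: (2*x) + 3 = 17.
Step 4. [(2*x) + 3 = 17] subtract 3: x sits inside (… + 3) ⇒ sub: 2*x = 14.
Step 5. [2*x = 14] LHS = 2·(…); ÷2 both sides. So div: x = 7.

Answer: x ∈ {7}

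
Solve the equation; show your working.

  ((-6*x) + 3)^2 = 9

Step 1. [((-6*x) + 3)^2 = 9] √ both sides: 9 ≥ 0 gives two branches. So sqrt: (-6*x) + 3 = 3 or -3.
Step 2. [(-6*x) + 3 = 3 or -3] peel the +3: subtract 3 from each side, so sub: -6*x = 0 or -6.
Step 3. [-6*x = 0 or -6] divide by the outer -6, so div: x = 0 or 1.

Answer: x ∈ {0, 1}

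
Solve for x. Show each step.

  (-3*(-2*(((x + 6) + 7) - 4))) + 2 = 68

Step 1. [(-3*(-2*(((x + 6) + 7) - 4))) + 2 = 68] subtract 2: x sits inside (… + 2), so sub: -3*(-2*(((x + 6) + 7) - 4)) = 66.
Step 2. [-3*(-2*(((x + 6) + 7) - 4)) = 66] leading coefficient -3: divide by -3 ⇒ div: -2*(((x + 6) + 7) - 4) = -22.
Step 3. [-2*(((x + 6) + 7) - 4) = -22] -2·(inner) — divide through by -2. So div: ((x + 6) + 7) - 4 = 11.
Step 4. [((x + 6) + 7) - 4 = 11] 4 comes off first (add 4), so sub: (x + 6) + 7 = 15.
Step 5. [(x + 6) + 7 = 15] peel the +7: subtract 7 from each side, so sub: x + 6 = 8.
Step 6. [x + 6 = 8] subtract 6: x sits inside (… + 6) ⇒ sub: x = 2.

Answer: x ∈ {2}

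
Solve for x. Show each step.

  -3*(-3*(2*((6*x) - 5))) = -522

Step 1. [-3*(-3*(2*((6*x) - 5))) = -522] leading coefficient -3: divide by -3, so div: -3*(2*((6*x) - 5)) = 174.
Step 2. [-3*(2*((6*x) - 5)) = 174] -3 out front; divide by -3. So div: 2*((6*x) - 5) = -58.
Step 3. [2*((6*x) - 5) = -58] divide by the outer 2 ⇒ div: (6*x) - 5 = -29.
Step 4. [(6*x) - 5 = -29] -5 is outermost — add 5 both sides ⇒ sub: 6*x = -24.
Step 5. [6*x = -24] divide by the outer 6. So div: x = -4.

Answer: x ∈ {-4}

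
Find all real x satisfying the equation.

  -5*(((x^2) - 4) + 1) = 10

Step 1. [-5*(((x^2) - 4) + 1) = 10] -5 out front; divide by -5 ⇒ div: ((x^2) - 4) + 1 = -2.
Step 2. [((x^2) - 4) + 1 = -2] subtract 1: x sits inside (… + 1). So sub: (x^2) - 4 = -3.
Step 3. [(x^2) - 4 = -3] 4 comes off first (add 4). So sub: x^2 = 1.
Step 4. [x^2 = 1] √ both sides: 1 ≥ 0 gives two branches ⇒ sqrt: x = 1 or -1.

Answer: x ∈ {-1, 1}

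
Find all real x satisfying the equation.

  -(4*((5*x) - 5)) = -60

Step 1. [-(4*((5*x) - 5)) = -60] LHS negated; negate both sides ⇒ neg: 4*((5*x) - 5) = 60.
Step 2. [4*((5*x) - 5) = 60] leading coefficient 4: divide by 4. So div: (5*x) - 5 = 15.
Step 3. [(5*x) - 5 = 15] 5 | LHS and 5 | 15: pull 5 out ⇒ factor: x - 1 = 3.
Step 4. [x - 1 = 3] add 1: x sits inside (… - 1), so sub: x = 4.

Answer: x ∈ {4}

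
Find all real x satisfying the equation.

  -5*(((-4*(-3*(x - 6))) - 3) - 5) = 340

Step 1. [-5*(((-4*(-3*(x - 6))) - 3) - 5) = 340] LHS = -5·(…); ÷-5 both sides. So div: ((-4*(-3*(x - 6))) - 3) - 5 = -68.
Step 2. [((-4*(-3*(x - 6))) - 3) - 5 = -68] the outer -5 inverts by adding 5, so sub: (-4*(-3*(x - 6))) - 3 = -63.
Step 3. [(-4*(-3*(x - 6))) - 3 = -63] the outer -3 inverts by adding 3 ⇒ sub: -4*(-3*(x - 6)) = -60.
Step 4. [-4*(-3*(x - 6)) = -60] -4 out front; divide by -4 ⇒ div: -3*(x - 6) = 15.
Step 5. [-3*(x - 6) = 15] leading coefficient -3: divide by -3, so div: x - 6 = -5.
Step 6. [x - 6 = -5] peel the -6: add 6 from each side. So sub: x = 1.

Answer: x ∈ {1}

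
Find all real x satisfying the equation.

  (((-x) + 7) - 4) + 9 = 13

Step 1. [(((-x) + 7) - 4) + 9 = 13] peel the +9: subtract 9 from each side, so sub: ((-x) + 7) - 4 = 4.
Step 2. [((-x) + 7) - 4 = 4] 4 comes off first (add 4). So sub: (-x) + 7 = 8.
Step 3. [(-x) + 7 = 8] +7 is outermost — subtract 7 both sides. So sub: -x = 1.
Step 4. [-x = 1] flip signs both sides ⇒ neg: x = -1.

Answer: x ∈ {-1}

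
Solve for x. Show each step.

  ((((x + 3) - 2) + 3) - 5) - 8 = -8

Step 1. [((((x + 3) - 2) + 3) - 5) - 8 = -8] peel the -8: add 8 from each side. So sub: (((x + 3) - 2) + 3) - 5 = 0.
Step 2. [(((x + 3) - 2) + 3) - 5 = 0] -5 is outermost — add 5 both sides. So sub: ((x + 3) - 2) + 3 = 5.
Step 3. [((x + 3) - 2) + 3 = 5] peel the +3: subtract 3 from each side ⇒ sub: (x + 3) - 2 = 2.
Step 4. [(x + 3) - 2 = 2] -2 is outermost — add 2 both sides, so sub: x + 3 = 4.
Step 5. [x + 3 = 4] 3 comes off first (subtract 3), so sub: x = 1.

Answer: x ∈ {1}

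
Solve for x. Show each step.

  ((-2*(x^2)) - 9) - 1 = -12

Step 1. [((-2*(x^2)) - 9) - 1 = -12] the outer -1 inverts by adding 1. So sub: (-2*(x^2)) - 9 = -11.
Step 2. [(-2*(x^2)) - 9 = -11] the outer -9 inverts by adding 9. So sub: -2*(x^2) = -2.
Step 3. [-2*(x^2) = -2] -2 out front; divide by -2. So div: x^2 = 1.
Step 4. [x^2 = 1] √ both sides: 1 ≥ 0 gives two branches, so sqrt: x = 1 or -1.

Answer: x ∈ {-1, 1}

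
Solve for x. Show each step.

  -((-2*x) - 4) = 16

Step 1. [-((-2*x) - 4) = 16] LHS negated; negate both sides ⇒ neg: (-2*x) - 4 = -16.
Step 2. [(-2*x) - 4 = -16] peel the -4: add 4 from each side. So sub: -2*x = -12.
Step 3. [-2*x = -12] leading coefficient -2: divide by -2, so div: x = 6.

Answer: x ∈ {6}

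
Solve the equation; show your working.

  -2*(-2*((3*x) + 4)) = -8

Step 1. [-2*(-2*((3*x) + 4)) = -8] -2 out front; divide by -2, so div: -2*((3*x) + 4) = 4.
Step 2. [-2*((3*x) + 4) = 4] -2·(inner) — divide through by -2 ⇒ div: (3*x) + 4 = -2.
Step 3. [(3*x) + 4 = -2] +4 is outermost — subtract 4 both sides ⇒ sub: 3*x = -6.
Step 4. [3*x = -6] leading coefficient 3: divide by 3 ⇒ div: x = -2.

Answer: x ∈ {-2}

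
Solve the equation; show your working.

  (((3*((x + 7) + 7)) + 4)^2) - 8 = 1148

Step 1. [(((3*((x + 7) + 7)) + 4)^2) - 8 = 1148] the outer -8 inverts by adding 8. So sub: ((3*((x + 7) + 7)) + 4)^2 = 1156.
Step 2. [((3*((x + 7) + 7)) + 4)^2 = 1156] √ both sides: 1156 ≥ 0 gives two branches, so sqrt: (3*((x + 7) + 7)) + 4 = 34 or -34.
Step 3. [(3*((x + 7) + 7)) + 4 = 34 or -34] 4 comes off first (subtract 4). So sub: 3*((x + 7) + 7) = 30 or -38.
Step 4. [3*((x + 7) + 7) = 30 or -38] leading coefficient 3: divide by 3 ⇒ div: (x + 7) + 7 = 10 or -38/3.
Step 5. [(x + 7) + 7 = 10 or -38/3] the outer +7 inverts by subtracting 7 ⇒ sub: x + 7 = 3 or -59/3.
Step 6. [x + 7 = 3 or -59/3] +7 is outermost — subtract 7 both sides. So sub: x = -4 or -80/3.

Answer: x ∈ {-80/3, -4}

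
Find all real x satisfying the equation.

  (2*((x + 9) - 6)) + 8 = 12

Step 1. [(2*((x + 9) - 6)) + 8 = 12] common factor 2 (LHS and 12) — divide through. So factor: ((x + 9) - 6) + 4 = 6.
Step 2. [((x + 9) - 6) + 4 = 6] peel the +4: subtract 4 from each side ⇒ sub: (x + 9) - 6 = 2.
Step 3. [(x + 9) - 6 = 2] peel the -6: add 6 from each side, so sub: x + 9 = 8.
Step 4. [x + 9 = 8] the outer +9 inverts by subtracting 9. So sub: x = -1.

Answer: x ∈ {-1}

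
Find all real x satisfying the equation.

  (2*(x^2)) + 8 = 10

Step 1. [(2*(x^2)) + 8 = 10] 2 | LHS and 2 | 10: pull 2 out. So factor: (x^2) + 4 = 5.
Step 2. [(x^2) + 4 = 5] the outer +4 inverts by subtracting 4. So sub: x^2 = 1.
Step 3. [x^2 = 1] √ both sides: 1 ≥ 0 gives two branches, so sqrt: x = 1 or -1.

Answer: x ∈ {-1, 1}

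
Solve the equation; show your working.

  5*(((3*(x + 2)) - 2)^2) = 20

Step 1. [5*(((3*(x + 2)) - 2)^2) = 20] 5 out front; divide by 5, so div: ((3*(x + 2)) - 2)^2 = 4.
Step 2. [((3*(x + 2)) - 2)^2 = 4] √ both sides: 4 ≥ 0 gives two branches ⇒ sqrt: (3*(x + 2)) - 2 = 2 or -2.
Step 3. [(3*(x + 2)) - 2 = 2 or -2] peel the -2: add 2 from each side. So sub: 3*(x + 2) = 4 or 0.
Step 4. [3*(x + 2) = 4 or 0] 3·(inner) — divide through by 3. So div: x + 2 = 4/3 or 0.
Step 5. [x + 2 = 4/3 or 0] subtract 2: x sits inside (… + 2). So sub: x = -2/3 or -2.

Answer: x ∈ {-2, -2/3}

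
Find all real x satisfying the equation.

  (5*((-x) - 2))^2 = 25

Step 1. [(5*((-x) - 2))^2 = 25] 25 ≥ 0, LHS is (·)² — take ±√, so sqrt: 5*((-x) - 2) = 5 or -5.
Step 2. [5*((-x) - 2) = 5 or -5] 5 out front; divide by 5. So div: (-x) - 2 = 1 or -1.
Step 3. [(-x) - 2 = 1 or -1] -2 is outermost — add 2 both sides. So sub: -x = 3 or 1.
Step 4. [-x = 3 or 1] LHS negated; negate both sides, so neg: x = -3 or -1.

Answer: x ∈ {-3, -1}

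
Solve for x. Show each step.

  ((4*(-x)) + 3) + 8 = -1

Step 1. [((4*(-x)) + 3) + 8 = -1] +8 is outermost — subtract 8 both sides, so sub: (4*(-x)) + 3 = -9.
Step 2. [(4*(-x)) + 3 = -9] 3 comes off first (subtract 3), so sub: 4*(-x) = -12.
Step 3. [4*(-x) = -12] 4·(inner) — divide through by 4 ⇒ div: -x = -3.
Step 4. [-x = -3] leading − — multiply by −1, so neg: x = 3.

Answer: x ∈ {3}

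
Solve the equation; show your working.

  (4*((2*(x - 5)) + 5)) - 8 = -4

Step 1. [(4*((2*(x - 5)) + 5)) - 8 = -4] peel the -8: add 8 from each side, so sub: 4*((2*(x - 5)) + 5) = 4.
Step 2. [4*((2*(x - 5)) + 5) = 4] 4 out front; divide by 4, so div: (2*(x - 5)) + 5 = 1.
Step 3. [(2*(x - 5)) + 5 = 1] the outer +5 inverts by subtracting 5 ⇒ sub: 2*(x - 5) = -4.
Step 4. [2*(x - 5) = -4] LHS = 2·(…); ÷2 both sides. So div: x - 5 = -2.
Step 5. [x - 5 = -2] 5 comes off first (add 5) ⇒ sub: x = 3.

Answer: x ∈ {3}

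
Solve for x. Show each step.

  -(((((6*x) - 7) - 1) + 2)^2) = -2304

Step 1. [-(((((6*x) - 7) - 1) + 2)^2) = -2304] flip signs both sides ⇒ neg: ((((6*x) - 7) - 1) + 2)^2 = 2304.
Step 2. [((((6*x) - 7) - 1) + 2)^2 = 2304] LHS squared, RHS 2304 ≥ 0: apply √ (±). So sqrt: (((6*x) - 7) - 1) + 2 = 48 or -48.
Step 3. [(((6*x) - 7) - 1) + 2 = 48 or -48] peel the +2: subtract 2 from each side, so sub: ((6*x) - 7) - 1 = 46 or -50.
Step 4. [((6*x) - 7) - 1 = 46 or -50] the outer -1 inverts by adding 1 ⇒ sub: (6*x) - 7 = 47 or -49.
Step 5. [(6*x) - 7 = 47 or -49] 7 comes off first (add 7), so sub: 6*x = 54 or -42.
Step 6. [6*x = 54 or -42] 6·(inner) — divide through by 6 ⇒ div: x = 9 or -7.

Answer: x ∈ {-7, 9}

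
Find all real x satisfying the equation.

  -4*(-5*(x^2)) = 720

Step 1. [-4*(-5*(x^2)) = 720] LHS = -4·(…); ÷-4 both sides ⇒ div: -5*(x^2) = -180.
Step 2. [-5*(x^2) = -180] -5 out front; divide by -5, so div: x^2 = 36.
Step 3. [x^2 = 36] 36 ≥ 0, LHS is (·)² — take ±√, so sqrt: x = 6 or -6.

Answer: x ∈ {-6, 6}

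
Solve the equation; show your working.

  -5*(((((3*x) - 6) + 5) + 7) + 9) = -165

Step 1. [-5*(((((3*x) - 6) + 5) + 7) + 9) = -165] leading coefficient -5: divide by -5, so div: ((((3*x) - 6) + 5) + 7) + 9 = 33.
Step 2. [((((3*x) - 6) + 5) + 7) + 9 = 33] peel the +9: subtract 9 from each side, so sub: (((3*x) - 6) + 5) + 7 = 24.
Step 3. [(((3*x) - 6) + 5) + 7 = 24] 7 comes off first (subtract 7) ⇒ sub: ((3*x) - 6) + 5 = 17.
Step 4. [((3*x) - 6) + 5 = 17] +5 is outermost — subtract 5 both sides. So sub: (3*x) - 6 = 12.
Step 5. [(3*x) - 6 = 12] the outer -6 inverts by adding 6, so sub: 3*x = 18.
Step 6. [3*x = 18] LHS = 3·(…); ÷3 both sides ⇒ div: x = 6.

Answer: x ∈ {6}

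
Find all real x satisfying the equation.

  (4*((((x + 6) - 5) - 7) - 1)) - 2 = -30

Step 1. [(4*((((x + 6) - 5) - 7) - 1)) - 2 = -30] add 2: x sits inside (… - 2) ⇒ sub: 4*((((x + 6) - 5) - 7) - 1) = -28.
Step 2. [4*((((x + 6) - 5) - 7) - 1) = -28] 4·(inner) — divide through by 4, so div: (((x + 6) - 5) - 7) - 1 = -7.
Step 3. [(((x + 6) - 5) - 7) - 1 = -7] 1 comes off first (add 1). So sub: ((x + 6) - 5) - 7 = -6.
Step 4. [((x + 6) - 5) - 7 = -6] 7 comes off first (add 7), so sub: (x + 6) - 5 = 1.
Step 5. [(x + 6) - 5 = 1] add 5: x sits inside (… - 5). So sub: x + 6 = 6.
Step 6. [x + 6 = 6] subtract 6: x sits inside (… + 6) ⇒ sub: x = 0.

Answer: x ∈ {0}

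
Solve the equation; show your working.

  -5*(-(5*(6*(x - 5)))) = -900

Step 1. [-5*(-(5*(6*(x - 5)))) = -900] -5·(inner) — divide through by -5, so div: -(5*(6*(x - 5))) = 180.
Step 2. [-(5*(6*(x - 5))) = 180] flip signs both sides, so neg: 5*(6*(x - 5)) = -180.
Step 3. [5*(6*(x - 5)) = -180] LHS = 5·(…); ÷5 both sides ⇒ div: 6*(x - 5) = -36.
Step 4. [6*(x - 5) = -36] 6 out front; divide by 6. So div: x - 5 = -6.
Step 5. [x - 5 = -6] the outer -5 inverts by adding 5. So sub: x = -1.

Answer: x ∈ {-1}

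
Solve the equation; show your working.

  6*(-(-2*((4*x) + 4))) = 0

Step 1. [6*(-(-2*((4*x) + 4))) = 0] leading coefficient 6: divide by 6, so div: -(-2*((4*x) + 4)) = 0.
Step 2. [-(-2*((4*x) + 4)) = 0] flip signs both sides ⇒ neg: -2*((4*x) + 4) = 0.
Step 3. [-2*((4*x) + 4) = 0] divide by the outer -2 ⇒ div: (4*x) + 4 = 0.
Step 4. [(4*x) + 4 = 0] common factor 4 (LHS and 0) — divide through. So factor: x + 1 = 0.
Step 5. [x + 1 = 0] peel the +1: subtract 1 from each side. So sub: x = -1.

Answer: x ∈ {-1}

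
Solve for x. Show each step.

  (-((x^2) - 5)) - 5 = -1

Step 1. [(-((x^2) - 5)) - 5 = -1] peel the -5: add 5 from each side. So sub: -((x^2) - 5) = 4.
Step 2. [-((x^2) - 5) = 4] leading − — multiply by −1. So neg: (x^2) - 5 = -4.
Step 3. [(x^2) - 5 = -4] peel the -5: add 5 from each side. So sub: x^2 = 1.
Step 4. [x^2 = 1] √ both sides: 1 ≥ 0 gives two branches ⇒ sqrt: x = 1 or -1.

Answer: x ∈ {-1, 1}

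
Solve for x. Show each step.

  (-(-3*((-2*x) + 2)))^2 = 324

Step 1. [(-(-3*((-2*x) + 2)))^2 = 324] LHS squared, RHS 324 ≥ 0: apply √ (±) ⇒ sqrt: -(-3*((-2*x) + 2)) = 18 or -18.
Step 2. [-(-3*((-2*x) + 2)) = 18 or -18] LHS negated; negate both sides, so neg: -3*((-2*x) + 2) = -18 or 18.
Step 3. [-3*((-2*x) + 2) = -18 or 18] LHS = -3·(…); ÷-3 both sides ⇒ div: (-2*x) + 2 = 6 or -6.
Step 4. [(-2*x) + 2 = 6 or -6] subtract 2: x sits inside (… + 2). So sub: -2*x = 4 or -8.
Step 5. [-2*x = 4 or -8] leading coefficient -2: divide by -2. So div: x = -2 or 4.

Answer: x ∈ {-2, 4}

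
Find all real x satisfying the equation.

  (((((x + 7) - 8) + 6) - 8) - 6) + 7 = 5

Step 1. [(((((x + 7) - 8) + 6) - 8) - 6) + 7 = 5] subtract 7: x sits inside (… + 7). So sub: ((((x + 7) - 8) + 6) - 8) - 6 = -2.
Step 2. [((((x + 7) - 8) + 6) - 8) - 6 = -2] the outer -6 inverts by adding 6, so sub: (((x + 7) - 8) + 6) - 8 = 4.
Step 3. [(((x + 7) - 8) + 6) - 8 = 4] peel the -8: add 8 from each side ⇒ sub: ((x + 7) - 8) + 6 = 12.
Step 4. [((x + 7) - 8) + 6 = 12] the outer +6 inverts by subtracting 6 ⇒ sub: (x + 7) - 8 = 6.
Step 5. [(x + 7) - 8 = 6] -8 is outermost — add 8 both sides ⇒ sub: x + 7 = 14.
Step 6. [x + 7 = 14] +7 is outermost — subtract 7 both sides. So sub: x = 7.

Answer: x ∈ {7}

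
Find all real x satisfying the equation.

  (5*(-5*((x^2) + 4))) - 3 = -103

Step 1. [(5*(-5*((x^2) + 4))) - 3 = -103] add 3: x sits inside (… - 3) ⇒ sub: 5*(-5*((x^2) + 4)) = -100.
Step 2. [5*(-5*((x^2) + 4)) = -100] LHS = 5·(…); ÷5 both sides ⇒ div: -5*((x^2) + 4) = -20.
Step 3. [-5*((x^2) + 4) = -20] LHS = -5·(…); ÷-5 both sides, so div: (x^2) + 4 = 4.
Step 4. [(x^2) + 4 = 4] peel the +4: subtract 4 from each side. So sub: x^2 = 0.
Step 5. [x^2 = 0] LHS squared, RHS 0 ≥ 0: apply √ (±). So sqrt: x = 0.

Answer: x ∈ {0}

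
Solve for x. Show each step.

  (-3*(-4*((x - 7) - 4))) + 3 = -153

Step 1. [(-3*(-4*((x - 7) - 4))) + 3 = -153] -3 | LHS and -3 | -153: pull -3 out ⇒ factor: (-4*((x - 7) - 4)) - 1 = 51.
Step 2. [(-4*((x - 7) - 4)) - 1 = 51] 1 comes off first (add 1). So sub: -4*((x - 7) - 4) = 52.
Step 3. [-4*((x - 7) - 4) = 52] LHS = -4·(…); ÷-4 both sides ⇒ div: (x - 7) - 4 = -13.
Step 4. [(x - 7) - 4 = -13] the outer -4 inverts by adding 4 ⇒ sub: x - 7 = -9.
Step 5. [x - 7 = -9] -7 is outermost — add 7 both sides. So sub: x = -2.

Answer: x ∈ {-2}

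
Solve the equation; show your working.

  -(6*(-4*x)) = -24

Step 1. [-(6*(-4*x)) = -24] leading − — multiply by −1. So neg: 6*(-4*x) = 24.
Step 2. [6*(-4*x) = 24] divide by the outer 6 ⇒ div: -4*x = 4.
Step 3. [-4*x = 4] divide by the outer -4 ⇒ div: x = -1.

Answer: x ∈ {-1}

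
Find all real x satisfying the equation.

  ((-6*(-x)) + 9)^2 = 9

Step 1. [((-6*(-x)) + 9)^2 = 9] √ both sides: 9 ≥ 0 gives two branches ⇒ sqrt: (-6*(-x)) + 9 = 3 or -3.
Step 2. [(-6*(-x)) + 9 = 3 or -3] subtract 9: x sits inside (… + 9) ⇒ sub: -6*(-x) = -6 or -12.
Step 3. [-6*(-x) = -6 or -12] LHS = -6·(…); ÷-6 both sides, so div: -x = 1 or 2.
Step 4. [-x = 1 or 2] LHS negated; negate both sides ⇒ neg: x = -1 or -2.

Answer: x ∈ {-2, -1}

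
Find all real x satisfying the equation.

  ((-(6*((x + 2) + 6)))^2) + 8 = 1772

Step 1. [((-(6*((x + 2) + 6)))^2) + 8 = 1772] peel the +8: subtract 8 from each side, so sub: (-(6*((x + 2) + 6)))^2 = 1764.
Step 2. [(-(6*((x + 2) + 6)))^2 = 1764] 1764 ≥ 0, LHS is (·)² — take ±√, so sqrt: -(6*((x + 2) + 6)) = 42 or -42.
Step 3. [-(6*((x + 2) + 6)) = 42 or -42] flip signs both sides ⇒ neg: 6*((x + 2) + 6) = -42 or 42.
Step 4. [6*((x + 2) + 6) = -42 or 42] divide by the outer 6. So div: (x + 2) + 6 = -7 or 7.
Step 5. [(x + 2) + 6 = -7 or 7] subtract 6: x sits inside (… + 6). So sub: x + 2 = -13 or 1.
Step 6. [x + 2 = -13 or 1] peel the +2: subtract 2 from each side, so sub: x = -15 or -1.

Answer: x ∈ {-15, -1}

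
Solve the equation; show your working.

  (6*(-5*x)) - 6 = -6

Step 1. [(6*(-5*x)) - 6 = -6] peel the -6: add 6 from each side. So sub: 6*(-5*x) = 0.
Step 2. [6*(-5*x) = 0] divide by the outer 6, so div: -5*x = 0.
Step 3. [-5*x = 0] leading coefficient -5: divide by -5. So div: x = 0.

Answer: x ∈ {0}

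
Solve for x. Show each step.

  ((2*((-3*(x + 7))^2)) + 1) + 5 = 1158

Step 1. [((2*((-3*(x + 7))^2)) + 1) + 5 = 1158] +5 is outermost — subtract 5 both sides, so sub: (2*((-3*(x + 7))^2)) + 1 = 1153.
Step 2. [(2*((-3*(x + 7))^2)) + 1 = 1153] the outer +1 inverts by subtracting 1. So sub: 2*((-3*(x + 7))^2) = 1152.
Step 3. [2*((-3*(x + 7))^2) = 1152] leading coefficient 2: divide by 2, so div: (-3*(x + 7))^2 = 576.
Step 4. [(-3*(x + 7))^2 = 576] LHS squared, RHS 576 ≥ 0: apply √ (±). So sqrt: -3*(x + 7) = 24 or -24.
Step 5. [-3*(x + 7) = 24 or -24] -3·(inner) — divide through by -3 ⇒ div: x + 7 = -8 or 8.
Step 6. [x + 7 = -8 or 8] 7 comes off first (subtract 7), so sub: x = -15 or 1.

Answer: x ∈ {-15, 1}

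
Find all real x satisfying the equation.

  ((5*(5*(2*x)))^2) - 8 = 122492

Step 1. [((5*(5*(2*x)))^2) - 8 = 122492] add 8: x sits inside (… - 8) ⇒ sub: (5*(5*(2*x)))^2 = 122500.
Step 2. [(5*(5*(2*x)))^2 = 122500] LHS squared, RHS 122500 ≥ 0: apply √ (±), so sqrt: 5*(5*(2*x)) = 350 or -350.
Step 3. [5*(5*(2*x)) = 350 or -350] 5 out front; divide by 5 ⇒ div: 5*(2*x) = 70 or -70.
Step 4. [5*(2*x) = 70 or -70] LHS = 5·(…); ÷5 both sides ⇒ div: 2*x = 14 or -14.
Step 5. [2*x = 14 or -14] LHS = 2·(…); ÷2 both sides, so div: x = 7 or -7.

Answer: x ∈ {-7, 7}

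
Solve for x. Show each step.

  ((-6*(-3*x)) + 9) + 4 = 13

Step 1. [((-6*(-3*x)) + 9) + 4 = 13] +4 is outermost — subtract 4 both sides ⇒ sub: (-6*(-3*x)) + 9 = 9.
Step 2. [(-6*(-3*x)) + 9 = 9] the outer +9 inverts by subtracting 9 ⇒ sub: -6*(-3*x) = 0.
Step 3. [-6*(-3*x) = 0] LHS = -6·(…); ÷-6 both sides ⇒ div: -3*x = 0.
Step 4. [-3*x = 0] divide by the outer -3. So div: x = 0.

Answer: x ∈ {0}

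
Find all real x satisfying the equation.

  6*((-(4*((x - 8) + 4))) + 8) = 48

Step 1. [6*((-(4*((x - 8) + 4))) + 8) = 48] 6 out front; divide by 6. So div: (-(4*((x - 8) + 4))) + 8 = 8.
Step 2. [(-(4*((x - 8) + 4))) + 8 = 8] the outer +8 inverts by subtracting 8. So sub: -(4*((x - 8) + 4)) = 0.
Step 3. [-(4*((x - 8) + 4)) = 0] leading − — multiply by −1, so neg: 4*((x - 8) + 4) = 0.
Step 4. [4*((x - 8) + 4) = 0] 4·(inner) — divide through by 4 ⇒ div: (x - 8) + 4 = 0.
Step 5. [(x - 8) + 4 = 0] peel the +4: subtract 4 from each side ⇒ sub: x - 8 = -4.
Step 6. [x - 8 = -4] the outer -8 inverts by adding 8. So sub: x = 4.

Answer: x ∈ {4}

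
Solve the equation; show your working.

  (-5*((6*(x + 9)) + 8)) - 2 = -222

Step 1. [(-5*((6*(x + 9)) + 8)) - 2 = -222] the outer -2 inverts by adding 2 ⇒ sub: -5*((6*(x + 9)) + 8) = -220.
Step 2. [-5*((6*(x + 9)) + 8) = -220] -5·(inner) — divide through by -5 ⇒ div: (6*(x + 9)) + 8 = 44.
Step 3. [(6*(x + 9)) + 8 = 44] the outer +8 inverts by subtracting 8 ⇒ sub: 6*(x + 9) = 36.
Step 4. [6*(x + 9) = 36] leading coefficient 6: divide by 6 ⇒ div: x + 9 = 6.
Step 5. [x + 9 = 6] the outer +9 inverts by subtracting 9, so sub: x = -3.

Answer: x ∈ {-3}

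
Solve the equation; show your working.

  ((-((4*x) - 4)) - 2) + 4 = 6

Step 1. [((-((4*x) - 4)) - 2) + 4 = 6] 4 comes off first (subtract 4), so sub: (-((4*x) - 4)) - 2 = 2.
Step 2. [(-((4*x) - 4)) - 2 = 2] peel the -2: add 2 from each side ⇒ sub: -((4*x) - 4) = 4.
Step 3. [-((4*x) - 4) = 4] LHS negated; negate both sides. So neg: (4*x) - 4 = -4.
Step 4. [(4*x) - 4 = -4] 4 comes off first (add 4). So sub: 4*x = 0.
Step 5. [4*x = 0] 4 out front; divide by 4. So div: x = 0.

Answer: x ∈ {0}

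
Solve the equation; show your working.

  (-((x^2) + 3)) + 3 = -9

Step 1. [(-((x^2) + 3)) + 3 = -9] 3 comes off first (subtract 3), so sub: -((x^2) + 3) = -12.
Step 2. [-((x^2) + 3) = -12] LHS negated; negate both sides. So neg: (x^2) + 3 = 12.
Step 3. [(x^2) + 3 = 12] +3 is outermost — subtract 3 both sides, so sub: x^2 = 9.
Step 4. [x^2 = 9] LHS squared, RHS 9 ≥ 0: apply √ (±) ⇒ sqrt: x = 3 or -3.

Answer: x ∈ {-3, 3}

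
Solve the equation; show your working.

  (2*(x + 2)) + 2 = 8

Step 1. [(2*(x + 2)) + 2 = 8] 2 comes off first (subtract 2). So sub: 2*(x + 2) = 6.
Step 2. [2*(x + 2) = 6] 2·(inner) — divide through by 2 ⇒ div: x + 2 = 3.
Step 3. [x + 2 = 3] the outer +2 inverts by subtracting 2, so sub: x = 1.

Answer: x ∈ {1}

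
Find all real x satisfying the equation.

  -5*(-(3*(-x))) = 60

Step 1. [-5*(-(3*(-x))) = 60] divide by the outer -5 ⇒ div: -(3*(-x)) = -12.
Step 2. [-(3*(-x)) = -12] LHS negated; negate both sides. So neg: 3*(-x) = 12.
Step 3. [3*(-x) = 12] leading coefficient 3: divide by 3 ⇒ div: -x = 4.
Step 4. [-x = 4] leading − — multiply by −1. So neg: x = -4.

Answer: x ∈ {-4}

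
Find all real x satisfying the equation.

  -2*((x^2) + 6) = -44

Step 1. [-2*((x^2) + 6) = -44] divide by the outer -2. So div: (x^2) + 6 = 22.
Step 2. [(x^2) + 6 = 22] +6 is outermost — subtract 6 both sides, so sub: x^2 = 16.
Step 3. [x^2 = 16] √ both sides: 16 ≥ 0 gives two branches ⇒ sqrt: x = 4 or -4.

Answer: x ∈ {-4, 4}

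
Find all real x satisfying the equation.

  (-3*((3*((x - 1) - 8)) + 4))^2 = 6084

Step 1. [(-3*((3*((x - 1) - 8)) + 4))^2 = 6084] 6084 ≥ 0, LHS is (·)² — take ±√, so sqrt: -3*((3*((x - 1) - 8)) + 4) = 78 or -78.
Step 2. [-3*((3*((x - 1) - 8)) + 4) = 78 or -78] divide by the outer -3 ⇒ div: (3*((x - 1) - 8)) + 4 = -26 or 26.
Step 3. [(3*((x - 1) - 8)) + 4 = -26 or 26] subtract 4: x sits inside (… + 4). So sub: 3*((x - 1) - 8) = -30 or 22.
Step 4. [3*((x - 1) - 8) = -30 or 22] divide by the outer 3. So div: (x - 1) - 8 = -10 or 22/3.
Step 5. [(x - 1) - 8 = -10 or 22/3] 8 comes off first (add 8), so sub: x - 1 = -2 or 46/3.
Step 6. [x - 1 = -2 or 46/3] peel the -1: add 1 from each side, so sub: x = -1 or 49/3.

Answer: x ∈ {-1, 49/3}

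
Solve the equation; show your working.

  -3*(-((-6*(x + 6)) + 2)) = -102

Step 1. [-3*(-((-6*(x + 6)) + 2)) = -102] -3·(inner) — divide through by -3, so div: -((-6*(x + 6)) + 2) = 34.
Step 2. [-((-6*(x + 6)) + 2) = 34] flip signs both sides ⇒ neg: (-6*(x + 6)) + 2 = -34.
Step 3. [(-6*(x + 6)) + 2 = -34] peel the +2: subtract 2 from each side ⇒ sub: -6*(x + 6) = -36.
Step 4. [-6*(x + 6) = -36] -6 out front; divide by -6. So div: x + 6 = 6.
Step 5. [x + 6 = 6] subtract 6: x sits inside (… + 6) ⇒ sub: x = 0.

Answer: x ∈ {0}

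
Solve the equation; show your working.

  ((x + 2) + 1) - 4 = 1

Step 1. [((x + 2) + 1) - 4 = 1] -4 is outermost — add 4 both sides. So sub: (x + 2) + 1 = 5.
Step 2. [(x + 2) + 1 = 5] the outer +1 inverts by subtracting 1. So sub: x + 2 = 4.
Step 3. [x + 2 = 4] +2 is outermost — subtract 2 both sides ⇒ sub: x = 2.

Answer: x ∈ {2}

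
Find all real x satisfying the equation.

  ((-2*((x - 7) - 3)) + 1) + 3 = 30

Step 1. [((-2*((x - 7) - 3)) + 1) + 3 = 30] peel the +3: subtract 3 from each side ⇒ sub: (-2*((x - 7) - 3)) + 1 = 27.
Step 2. [(-2*((x - 7) - 3)) + 1 = 27] peel the +1: subtract 1 from each side. So sub: -2*((x - 7) - 3) = 26.
Step 3. [-2*((x - 7) - 3) = 26] divide by the outer -2. So div: (x - 7) - 3 = -13.
Step 4. [(x - 7) - 3 = -13] add 3: x sits inside (… - 3), so sub: x - 7 = -10.
Step 5. [x - 7 = -10] peel the -7: add 7 from each side. So sub: x = -3.

Answer: x ∈ {-3}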